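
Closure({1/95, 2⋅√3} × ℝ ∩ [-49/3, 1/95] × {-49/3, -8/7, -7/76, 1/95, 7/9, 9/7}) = {1/95} × {-49/3, -8/7, -7/76, 1/95, 7/9, 9/7}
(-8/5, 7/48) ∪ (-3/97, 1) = (-8/5, 1)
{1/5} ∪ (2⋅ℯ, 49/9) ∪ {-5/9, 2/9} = {-5/9, 1/5, 2/9} ∪ (2⋅ℯ, 49/9)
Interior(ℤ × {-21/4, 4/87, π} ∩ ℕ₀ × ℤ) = ∅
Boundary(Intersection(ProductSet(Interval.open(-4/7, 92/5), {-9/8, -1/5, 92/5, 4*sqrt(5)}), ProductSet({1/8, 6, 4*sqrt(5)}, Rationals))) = ProductSet({1/8, 6, 4*sqrt(5)}, {-9/8, -1/5, 92/5})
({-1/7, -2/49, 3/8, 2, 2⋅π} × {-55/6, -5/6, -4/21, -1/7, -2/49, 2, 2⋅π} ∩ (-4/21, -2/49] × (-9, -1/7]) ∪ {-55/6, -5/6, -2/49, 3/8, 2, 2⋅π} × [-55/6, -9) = ({-1/7, -2/49} × {-5/6, -4/21, -1/7}) ∪ ({-55/6, -5/6, -2/49, 3/8, 2, 2⋅π} × [-55/6, -9))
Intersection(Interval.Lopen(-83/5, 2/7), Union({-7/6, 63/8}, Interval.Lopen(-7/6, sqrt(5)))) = Interval(-7/6, 2/7)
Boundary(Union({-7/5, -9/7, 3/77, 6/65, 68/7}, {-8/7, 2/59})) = {-7/5, -9/7, -8/7, 2/59, 3/77, 6/65, 68/7}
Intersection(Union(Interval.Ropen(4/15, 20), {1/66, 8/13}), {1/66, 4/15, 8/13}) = {1/66, 4/15, 8/13}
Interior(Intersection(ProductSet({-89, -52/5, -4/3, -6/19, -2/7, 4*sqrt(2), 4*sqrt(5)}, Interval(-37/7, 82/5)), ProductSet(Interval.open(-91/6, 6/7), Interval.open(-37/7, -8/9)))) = EmptySet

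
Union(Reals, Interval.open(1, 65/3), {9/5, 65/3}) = Interval(-oo, oo)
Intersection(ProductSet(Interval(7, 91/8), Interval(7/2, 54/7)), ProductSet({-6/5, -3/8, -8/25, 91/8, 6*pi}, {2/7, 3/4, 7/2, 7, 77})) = ProductSet({91/8}, {7/2, 7})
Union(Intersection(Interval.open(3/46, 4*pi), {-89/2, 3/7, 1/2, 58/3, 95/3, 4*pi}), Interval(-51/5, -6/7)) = Union({3/7, 1/2}, Interval(-51/5, -6/7))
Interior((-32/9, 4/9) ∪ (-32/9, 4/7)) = (-32/9, 4/7)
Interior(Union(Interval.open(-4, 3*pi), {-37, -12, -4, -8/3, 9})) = Interval.open(-4, 3*pi)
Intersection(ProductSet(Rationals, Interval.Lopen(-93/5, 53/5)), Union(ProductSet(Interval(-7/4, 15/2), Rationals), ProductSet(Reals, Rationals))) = ProductSet(Rationals, Intersection(Interval.Lopen(-93/5, 53/5), Rationals))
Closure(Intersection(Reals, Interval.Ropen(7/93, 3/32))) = Interval(7/93, 3/32)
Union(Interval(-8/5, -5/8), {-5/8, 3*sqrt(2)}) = Union({3*sqrt(2)}, Interval(-8/5, -5/8))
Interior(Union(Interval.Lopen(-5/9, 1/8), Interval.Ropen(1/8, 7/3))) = Interval.open(-5/9, 7/3)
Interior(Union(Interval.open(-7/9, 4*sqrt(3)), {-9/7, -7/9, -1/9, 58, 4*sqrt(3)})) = Interval.open(-7/9, 4*sqrt(3))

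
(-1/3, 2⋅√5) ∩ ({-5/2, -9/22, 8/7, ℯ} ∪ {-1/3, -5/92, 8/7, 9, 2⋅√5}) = {-5/92, 8/7, ℯ}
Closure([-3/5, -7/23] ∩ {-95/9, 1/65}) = ∅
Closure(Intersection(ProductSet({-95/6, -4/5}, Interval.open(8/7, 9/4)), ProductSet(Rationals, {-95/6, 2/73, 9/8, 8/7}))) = EmptySet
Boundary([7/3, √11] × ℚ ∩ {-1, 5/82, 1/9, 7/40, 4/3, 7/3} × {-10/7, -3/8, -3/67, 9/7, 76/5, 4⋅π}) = {7/3} × {-10/7, -3/8, -3/67, 9/7, 76/5}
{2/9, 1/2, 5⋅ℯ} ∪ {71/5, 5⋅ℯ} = {2/9, 1/2, 71/5, 5⋅ℯ}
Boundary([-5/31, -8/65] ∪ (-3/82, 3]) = {-5/31, -8/65, -3/82, 3}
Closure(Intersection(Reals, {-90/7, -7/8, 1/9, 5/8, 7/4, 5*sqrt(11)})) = {-90/7, -7/8, 1/9, 5/8, 7/4, 5*sqrt(11)}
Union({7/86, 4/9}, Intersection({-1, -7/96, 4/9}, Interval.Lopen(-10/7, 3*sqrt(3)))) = {-1, -7/96, 7/86, 4/9}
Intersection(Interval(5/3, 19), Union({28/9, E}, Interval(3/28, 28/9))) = Interval(5/3, 28/9)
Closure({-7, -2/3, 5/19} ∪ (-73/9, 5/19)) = [-73/9, 5/19]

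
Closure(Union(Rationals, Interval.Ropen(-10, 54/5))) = Union(Interval(-oo, oo), Rationals)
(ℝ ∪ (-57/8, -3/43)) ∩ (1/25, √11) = (1/25, √11)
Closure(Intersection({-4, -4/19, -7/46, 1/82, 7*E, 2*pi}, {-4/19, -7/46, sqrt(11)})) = {-4/19, -7/46}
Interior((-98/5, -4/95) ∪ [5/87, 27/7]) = (-98/5, -4/95) ∪ (5/87, 27/7)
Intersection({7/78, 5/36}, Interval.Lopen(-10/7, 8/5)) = {7/78, 5/36}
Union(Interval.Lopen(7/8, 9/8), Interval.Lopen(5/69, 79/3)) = Interval.Lopen(5/69, 79/3)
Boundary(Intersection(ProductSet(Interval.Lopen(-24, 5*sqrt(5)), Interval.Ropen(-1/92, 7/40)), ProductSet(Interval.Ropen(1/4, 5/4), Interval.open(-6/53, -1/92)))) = EmptySet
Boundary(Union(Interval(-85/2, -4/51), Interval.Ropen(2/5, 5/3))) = {-85/2, -4/51, 2/5, 5/3}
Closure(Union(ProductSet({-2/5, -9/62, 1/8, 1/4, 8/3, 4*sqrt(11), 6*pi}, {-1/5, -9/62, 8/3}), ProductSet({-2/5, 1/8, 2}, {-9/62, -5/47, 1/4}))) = Union(ProductSet({-2/5, 1/8, 2}, {-9/62, -5/47, 1/4}), ProductSet({-2/5, -9/62, 1/8, 1/4, 8/3, 4*sqrt(11), 6*pi}, {-1/5, -9/62, 8/3}))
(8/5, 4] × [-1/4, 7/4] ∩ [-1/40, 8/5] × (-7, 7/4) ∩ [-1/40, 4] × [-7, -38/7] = ∅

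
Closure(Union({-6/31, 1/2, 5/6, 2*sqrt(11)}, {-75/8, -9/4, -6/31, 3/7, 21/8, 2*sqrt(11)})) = {-75/8, -9/4, -6/31, 3/7, 1/2, 5/6, 21/8, 2*sqrt(11)}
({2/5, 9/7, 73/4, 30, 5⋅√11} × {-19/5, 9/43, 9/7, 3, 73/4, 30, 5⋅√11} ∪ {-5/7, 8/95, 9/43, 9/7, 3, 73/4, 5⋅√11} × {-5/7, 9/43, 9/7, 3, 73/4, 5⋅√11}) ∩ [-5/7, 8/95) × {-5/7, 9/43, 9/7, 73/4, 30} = {-5/7} × {-5/7, 9/43, 9/7, 73/4}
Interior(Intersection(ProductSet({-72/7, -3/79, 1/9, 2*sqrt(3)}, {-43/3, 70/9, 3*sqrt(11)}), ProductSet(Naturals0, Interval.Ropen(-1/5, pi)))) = EmptySet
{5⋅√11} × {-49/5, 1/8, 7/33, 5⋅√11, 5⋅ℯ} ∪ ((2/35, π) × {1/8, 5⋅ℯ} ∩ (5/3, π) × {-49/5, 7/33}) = {5⋅√11} × {-49/5, 1/8, 7/33, 5⋅√11, 5⋅ℯ}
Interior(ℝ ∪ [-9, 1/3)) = (-∞, ∞)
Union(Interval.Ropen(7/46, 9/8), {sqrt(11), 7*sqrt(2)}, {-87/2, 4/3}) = Union({-87/2, 4/3, sqrt(11), 7*sqrt(2)}, Interval.Ropen(7/46, 9/8))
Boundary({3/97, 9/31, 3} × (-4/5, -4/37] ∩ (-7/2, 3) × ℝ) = {3/97, 9/31} × [-4/5, -4/37]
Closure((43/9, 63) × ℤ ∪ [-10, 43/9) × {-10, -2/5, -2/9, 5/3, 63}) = ([43/9, 63] × ℤ) ∪ ([-10, 43/9] × {-10, -2/5, -2/9, 5/3, 63})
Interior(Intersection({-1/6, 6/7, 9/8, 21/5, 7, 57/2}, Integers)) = EmptySet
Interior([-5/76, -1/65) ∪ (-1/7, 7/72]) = (-1/7, 7/72)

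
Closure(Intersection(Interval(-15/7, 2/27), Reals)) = Interval(-15/7, 2/27)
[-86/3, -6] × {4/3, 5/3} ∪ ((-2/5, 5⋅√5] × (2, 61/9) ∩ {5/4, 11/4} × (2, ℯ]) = ({5/4, 11/4} × (2, ℯ]) ∪ ([-86/3, -6] × {4/3, 5/3})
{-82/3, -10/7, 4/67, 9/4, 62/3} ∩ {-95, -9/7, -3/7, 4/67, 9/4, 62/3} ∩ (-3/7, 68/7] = {4/67, 9/4}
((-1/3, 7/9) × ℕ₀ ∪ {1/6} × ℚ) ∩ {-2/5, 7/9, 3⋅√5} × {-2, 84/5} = ∅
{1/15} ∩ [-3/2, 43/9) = {1/15}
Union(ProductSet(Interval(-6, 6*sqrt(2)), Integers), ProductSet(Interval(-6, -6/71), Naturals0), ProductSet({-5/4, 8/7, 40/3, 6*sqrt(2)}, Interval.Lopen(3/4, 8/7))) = Union(ProductSet({-5/4, 8/7, 40/3, 6*sqrt(2)}, Interval.Lopen(3/4, 8/7)), ProductSet(Interval(-6, 6*sqrt(2)), Integers))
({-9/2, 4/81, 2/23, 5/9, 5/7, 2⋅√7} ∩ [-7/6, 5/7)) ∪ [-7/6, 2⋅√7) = [-7/6, 2⋅√7)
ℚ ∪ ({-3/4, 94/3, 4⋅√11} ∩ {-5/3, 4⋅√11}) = ℚ ∪ {4⋅√11}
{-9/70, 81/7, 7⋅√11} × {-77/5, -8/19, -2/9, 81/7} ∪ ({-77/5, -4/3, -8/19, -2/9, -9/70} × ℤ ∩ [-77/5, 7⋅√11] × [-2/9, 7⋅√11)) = ({-77/5, -4/3, -8/19, -2/9, -9/70} × {0, 1, …, 23}) ∪ ({-9/70, 81/7, 7⋅√11} × {-77/5, -8/19, -2/9, 81/7})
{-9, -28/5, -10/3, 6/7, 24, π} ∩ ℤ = {-9, 24}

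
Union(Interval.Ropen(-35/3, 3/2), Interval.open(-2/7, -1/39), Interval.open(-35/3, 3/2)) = Interval.Ropen(-35/3, 3/2)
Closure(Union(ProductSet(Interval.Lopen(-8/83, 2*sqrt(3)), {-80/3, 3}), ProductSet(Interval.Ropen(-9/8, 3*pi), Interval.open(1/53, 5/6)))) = Union(ProductSet({-9/8, 3*pi}, Interval(1/53, 5/6)), ProductSet(Interval(-9/8, 3*pi), {1/53, 5/6}), ProductSet(Interval.Ropen(-9/8, 3*pi), Interval.open(1/53, 5/6)), ProductSet(Interval(-8/83, 2*sqrt(3)), {-80/3, 3}))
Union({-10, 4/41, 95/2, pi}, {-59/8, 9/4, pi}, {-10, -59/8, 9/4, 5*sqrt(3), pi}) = {-10, -59/8, 4/41, 9/4, 95/2, 5*sqrt(3), pi}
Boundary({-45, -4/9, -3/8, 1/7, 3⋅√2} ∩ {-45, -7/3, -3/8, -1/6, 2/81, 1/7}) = {-45, -3/8, 1/7}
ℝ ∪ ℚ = ℝ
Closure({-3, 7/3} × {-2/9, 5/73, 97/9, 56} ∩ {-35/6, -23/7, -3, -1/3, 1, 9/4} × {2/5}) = ∅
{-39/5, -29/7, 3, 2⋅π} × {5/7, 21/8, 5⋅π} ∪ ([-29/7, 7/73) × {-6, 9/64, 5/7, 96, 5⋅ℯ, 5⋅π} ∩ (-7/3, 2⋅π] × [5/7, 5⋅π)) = ((-7/3, 7/73) × {5/7, 5⋅ℯ}) ∪ ({-39/5, -29/7, 3, 2⋅π} × {5/7, 21/8, 5⋅π})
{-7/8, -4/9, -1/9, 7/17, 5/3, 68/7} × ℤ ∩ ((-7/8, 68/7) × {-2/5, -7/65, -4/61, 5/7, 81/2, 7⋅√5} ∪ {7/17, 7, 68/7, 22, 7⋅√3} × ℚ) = {7/17, 68/7} × ℤ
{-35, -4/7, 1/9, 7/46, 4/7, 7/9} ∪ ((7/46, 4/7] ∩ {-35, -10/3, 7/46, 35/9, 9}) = {-35, -4/7, 1/9, 7/46, 4/7, 7/9}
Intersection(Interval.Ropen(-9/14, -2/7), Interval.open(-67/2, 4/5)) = Interval.Ropen(-9/14, -2/7)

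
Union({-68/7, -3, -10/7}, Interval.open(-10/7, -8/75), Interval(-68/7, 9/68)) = Interval(-68/7, 9/68)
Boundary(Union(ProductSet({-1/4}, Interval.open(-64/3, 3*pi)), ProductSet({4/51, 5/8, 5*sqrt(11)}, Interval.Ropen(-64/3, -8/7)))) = Union(ProductSet({-1/4}, Interval(-64/3, 3*pi)), ProductSet({4/51, 5/8, 5*sqrt(11)}, Interval(-64/3, -8/7)))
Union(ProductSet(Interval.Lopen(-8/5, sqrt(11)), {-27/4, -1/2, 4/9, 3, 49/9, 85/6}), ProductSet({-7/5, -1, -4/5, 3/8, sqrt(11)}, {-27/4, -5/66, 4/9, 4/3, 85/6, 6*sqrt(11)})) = Union(ProductSet({-7/5, -1, -4/5, 3/8, sqrt(11)}, {-27/4, -5/66, 4/9, 4/3, 85/6, 6*sqrt(11)}), ProductSet(Interval.Lopen(-8/5, sqrt(11)), {-27/4, -1/2, 4/9, 3, 49/9, 85/6}))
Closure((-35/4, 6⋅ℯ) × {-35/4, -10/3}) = [-35/4, 6⋅ℯ] × {-35/4, -10/3}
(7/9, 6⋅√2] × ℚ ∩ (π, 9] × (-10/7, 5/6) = (π, 6⋅√2] × (ℚ ∩ (-10/7, 5/6))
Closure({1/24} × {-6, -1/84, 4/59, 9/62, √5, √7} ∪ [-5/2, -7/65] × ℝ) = ([-5/2, -7/65] × ℝ) ∪ ({1/24} × {-6, -1/84, 4/59, 9/62, √5, √7})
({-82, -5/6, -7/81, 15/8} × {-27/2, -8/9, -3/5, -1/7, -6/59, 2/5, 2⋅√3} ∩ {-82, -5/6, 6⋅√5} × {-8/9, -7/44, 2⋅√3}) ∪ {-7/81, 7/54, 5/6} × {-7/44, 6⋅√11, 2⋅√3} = ({-82, -5/6} × {-8/9, 2⋅√3}) ∪ ({-7/81, 7/54, 5/6} × {-7/44, 6⋅√11, 2⋅√3})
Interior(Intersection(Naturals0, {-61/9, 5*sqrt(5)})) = EmptySet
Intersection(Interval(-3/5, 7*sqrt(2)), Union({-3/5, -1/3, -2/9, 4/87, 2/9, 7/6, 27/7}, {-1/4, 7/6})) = {-3/5, -1/3, -1/4, -2/9, 4/87, 2/9, 7/6, 27/7}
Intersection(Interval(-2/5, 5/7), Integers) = Range(0, 1, 1)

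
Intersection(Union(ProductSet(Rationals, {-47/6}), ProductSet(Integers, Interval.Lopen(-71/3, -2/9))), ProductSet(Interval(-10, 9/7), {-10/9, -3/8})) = ProductSet(Range(-10, 2, 1), {-10/9, -3/8})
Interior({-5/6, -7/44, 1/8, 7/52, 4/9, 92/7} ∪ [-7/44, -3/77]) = (-7/44, -3/77)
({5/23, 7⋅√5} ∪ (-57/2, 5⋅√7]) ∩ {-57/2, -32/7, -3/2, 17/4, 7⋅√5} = {-32/7, -3/2, 17/4, 7⋅√5}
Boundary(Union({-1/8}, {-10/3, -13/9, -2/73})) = {-10/3, -13/9, -1/8, -2/73}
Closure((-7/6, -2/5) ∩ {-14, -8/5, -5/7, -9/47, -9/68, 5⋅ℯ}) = {-5/7}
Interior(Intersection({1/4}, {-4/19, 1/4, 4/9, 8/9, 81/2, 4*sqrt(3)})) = EmptySet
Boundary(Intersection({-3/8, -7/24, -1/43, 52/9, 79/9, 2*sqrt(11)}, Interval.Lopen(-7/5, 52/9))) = {-3/8, -7/24, -1/43, 52/9}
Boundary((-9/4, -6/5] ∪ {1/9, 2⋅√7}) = {-9/4, -6/5, 1/9, 2⋅√7}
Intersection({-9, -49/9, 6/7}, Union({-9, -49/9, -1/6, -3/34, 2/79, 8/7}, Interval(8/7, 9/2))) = {-9, -49/9}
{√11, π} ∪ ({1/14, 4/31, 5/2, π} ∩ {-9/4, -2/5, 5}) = {√11, π}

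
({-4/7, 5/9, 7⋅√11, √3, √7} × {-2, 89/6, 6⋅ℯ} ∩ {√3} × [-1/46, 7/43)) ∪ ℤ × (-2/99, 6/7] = ℤ × (-2/99, 6/7]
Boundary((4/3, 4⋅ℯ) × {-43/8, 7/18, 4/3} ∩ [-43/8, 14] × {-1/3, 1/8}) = ∅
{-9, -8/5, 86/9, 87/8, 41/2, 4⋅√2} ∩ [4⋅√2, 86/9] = {86/9, 4⋅√2}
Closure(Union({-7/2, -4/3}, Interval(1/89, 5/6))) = Union({-7/2, -4/3}, Interval(1/89, 5/6))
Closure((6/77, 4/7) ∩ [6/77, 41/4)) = [6/77, 4/7]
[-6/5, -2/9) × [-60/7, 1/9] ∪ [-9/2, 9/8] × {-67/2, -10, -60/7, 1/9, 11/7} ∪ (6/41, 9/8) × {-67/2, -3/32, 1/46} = ((6/41, 9/8) × {-67/2, -3/32, 1/46}) ∪ ([-6/5, -2/9) × [-60/7, 1/9]) ∪ ([-9/2, 9/8] × {-67/2, -10, -60/7, 1/9, 11/7})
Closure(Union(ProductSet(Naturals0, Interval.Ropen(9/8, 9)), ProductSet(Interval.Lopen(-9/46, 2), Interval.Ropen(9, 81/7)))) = Union(ProductSet({-9/46, 2}, Interval(9, 81/7)), ProductSet(Interval(-9/46, 2), {9, 81/7}), ProductSet(Interval.Lopen(-9/46, 2), Interval.Ropen(9, 81/7)), ProductSet(Naturals0, Interval(9/8, 9)))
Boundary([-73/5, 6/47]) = {-73/5, 6/47}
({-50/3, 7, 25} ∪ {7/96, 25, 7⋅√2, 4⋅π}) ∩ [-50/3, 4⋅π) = {-50/3, 7/96, 7, 7⋅√2}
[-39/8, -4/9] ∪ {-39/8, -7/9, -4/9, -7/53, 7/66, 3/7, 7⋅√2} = [-39/8, -4/9] ∪ {-7/53, 7/66, 3/7, 7⋅√2}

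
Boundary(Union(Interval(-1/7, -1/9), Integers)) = Union(Complement(Integers, Interval.open(-1/7, -1/9)), {-1/7, -1/9})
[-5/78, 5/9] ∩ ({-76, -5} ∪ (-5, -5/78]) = {-5/78}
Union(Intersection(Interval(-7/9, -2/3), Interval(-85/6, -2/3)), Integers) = Union(Integers, Interval(-7/9, -2/3))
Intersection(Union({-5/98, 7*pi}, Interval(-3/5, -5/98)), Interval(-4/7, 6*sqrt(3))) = Interval(-4/7, -5/98)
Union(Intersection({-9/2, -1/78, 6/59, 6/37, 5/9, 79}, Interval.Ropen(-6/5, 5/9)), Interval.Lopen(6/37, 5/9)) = Union({-1/78, 6/59}, Interval(6/37, 5/9))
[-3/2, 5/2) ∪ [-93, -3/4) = [-93, 5/2)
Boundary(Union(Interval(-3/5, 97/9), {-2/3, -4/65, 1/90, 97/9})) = {-2/3, -3/5, 97/9}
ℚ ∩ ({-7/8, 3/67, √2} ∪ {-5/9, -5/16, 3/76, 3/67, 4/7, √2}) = {-7/8, -5/9, -5/16, 3/76, 3/67, 4/7}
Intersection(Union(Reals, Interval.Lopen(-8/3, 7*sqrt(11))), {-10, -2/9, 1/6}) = {-10, -2/9, 1/6}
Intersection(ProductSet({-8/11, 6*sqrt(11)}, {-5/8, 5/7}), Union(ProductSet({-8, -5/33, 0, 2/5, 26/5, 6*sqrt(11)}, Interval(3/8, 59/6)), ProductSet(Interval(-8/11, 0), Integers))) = ProductSet({6*sqrt(11)}, {5/7})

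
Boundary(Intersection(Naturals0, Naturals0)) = Naturals0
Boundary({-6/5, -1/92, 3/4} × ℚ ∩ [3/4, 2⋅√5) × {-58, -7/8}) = {3/4} × {-58, -7/8}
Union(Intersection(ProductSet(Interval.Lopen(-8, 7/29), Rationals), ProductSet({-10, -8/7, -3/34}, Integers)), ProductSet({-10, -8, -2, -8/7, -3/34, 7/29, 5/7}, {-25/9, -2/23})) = Union(ProductSet({-8/7, -3/34}, Integers), ProductSet({-10, -8, -2, -8/7, -3/34, 7/29, 5/7}, {-25/9, -2/23}))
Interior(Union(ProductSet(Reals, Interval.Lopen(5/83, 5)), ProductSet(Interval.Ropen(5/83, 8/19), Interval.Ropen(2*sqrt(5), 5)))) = ProductSet(Reals, Interval.open(5/83, 5))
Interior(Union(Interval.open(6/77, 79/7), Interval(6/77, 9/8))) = Interval.open(6/77, 79/7)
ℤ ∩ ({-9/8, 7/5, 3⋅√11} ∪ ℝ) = ℤ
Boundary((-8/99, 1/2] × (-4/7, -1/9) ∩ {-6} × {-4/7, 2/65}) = ∅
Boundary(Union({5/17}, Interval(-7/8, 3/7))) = {-7/8, 3/7}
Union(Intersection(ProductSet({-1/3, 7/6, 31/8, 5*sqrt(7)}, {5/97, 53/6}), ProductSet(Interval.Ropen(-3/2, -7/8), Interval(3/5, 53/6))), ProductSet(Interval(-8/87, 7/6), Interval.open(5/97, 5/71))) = ProductSet(Interval(-8/87, 7/6), Interval.open(5/97, 5/71))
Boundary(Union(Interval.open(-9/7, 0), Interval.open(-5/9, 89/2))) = {-9/7, 89/2}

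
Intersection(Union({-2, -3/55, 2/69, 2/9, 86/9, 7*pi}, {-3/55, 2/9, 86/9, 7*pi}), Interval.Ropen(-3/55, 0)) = {-3/55}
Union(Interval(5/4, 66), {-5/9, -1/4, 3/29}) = Union({-5/9, -1/4, 3/29}, Interval(5/4, 66))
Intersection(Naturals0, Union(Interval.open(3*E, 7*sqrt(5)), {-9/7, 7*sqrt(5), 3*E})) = Range(9, 16, 1)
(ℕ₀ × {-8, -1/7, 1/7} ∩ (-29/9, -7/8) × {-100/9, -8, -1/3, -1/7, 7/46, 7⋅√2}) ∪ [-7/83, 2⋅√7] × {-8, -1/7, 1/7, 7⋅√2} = [-7/83, 2⋅√7] × {-8, -1/7, 1/7, 7⋅√2}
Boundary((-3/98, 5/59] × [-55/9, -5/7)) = ({-3/98, 5/59} × [-55/9, -5/7]) ∪ ([-3/98, 5/59] × {-55/9, -5/7})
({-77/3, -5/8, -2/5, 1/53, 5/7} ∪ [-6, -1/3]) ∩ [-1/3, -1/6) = {-1/3}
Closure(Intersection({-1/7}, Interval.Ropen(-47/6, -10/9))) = EmptySet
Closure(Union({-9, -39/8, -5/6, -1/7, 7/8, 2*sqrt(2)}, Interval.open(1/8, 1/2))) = Union({-9, -39/8, -5/6, -1/7, 7/8, 2*sqrt(2)}, Interval(1/8, 1/2))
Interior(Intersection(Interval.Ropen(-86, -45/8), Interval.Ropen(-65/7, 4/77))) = Interval.open(-65/7, -45/8)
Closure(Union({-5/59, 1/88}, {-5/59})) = {-5/59, 1/88}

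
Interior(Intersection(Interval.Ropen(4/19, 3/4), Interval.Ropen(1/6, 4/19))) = EmptySet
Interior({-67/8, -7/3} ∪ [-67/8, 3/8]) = (-67/8, 3/8)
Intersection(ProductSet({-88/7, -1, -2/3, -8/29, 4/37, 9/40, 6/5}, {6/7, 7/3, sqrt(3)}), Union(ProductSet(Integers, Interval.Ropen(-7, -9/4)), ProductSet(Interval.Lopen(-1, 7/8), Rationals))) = ProductSet({-2/3, -8/29, 4/37, 9/40}, {6/7, 7/3})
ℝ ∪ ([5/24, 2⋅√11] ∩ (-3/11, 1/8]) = ℝ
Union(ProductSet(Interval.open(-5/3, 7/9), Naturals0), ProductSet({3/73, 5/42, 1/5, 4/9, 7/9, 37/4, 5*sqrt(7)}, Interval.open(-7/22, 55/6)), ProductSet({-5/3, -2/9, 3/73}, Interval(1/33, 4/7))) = Union(ProductSet({-5/3, -2/9, 3/73}, Interval(1/33, 4/7)), ProductSet({3/73, 5/42, 1/5, 4/9, 7/9, 37/4, 5*sqrt(7)}, Interval.open(-7/22, 55/6)), ProductSet(Interval.open(-5/3, 7/9), Naturals0))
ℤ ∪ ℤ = ℤ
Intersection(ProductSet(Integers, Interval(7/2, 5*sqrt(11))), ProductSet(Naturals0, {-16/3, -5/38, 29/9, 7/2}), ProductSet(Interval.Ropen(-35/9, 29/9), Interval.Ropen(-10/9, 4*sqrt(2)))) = ProductSet(Range(0, 4, 1), {7/2})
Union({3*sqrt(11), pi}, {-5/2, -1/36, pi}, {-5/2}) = {-5/2, -1/36, 3*sqrt(11), pi}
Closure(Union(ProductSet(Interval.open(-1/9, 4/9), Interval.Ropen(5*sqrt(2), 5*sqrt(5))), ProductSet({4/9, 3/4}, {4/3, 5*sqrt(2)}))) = Union(ProductSet({-1/9, 4/9}, Interval(5*sqrt(2), 5*sqrt(5))), ProductSet({4/9, 3/4}, {4/3, 5*sqrt(2)}), ProductSet(Interval(-1/9, 4/9), {5*sqrt(2), 5*sqrt(5)}), ProductSet(Interval.open(-1/9, 4/9), Interval.Ropen(5*sqrt(2), 5*sqrt(5))))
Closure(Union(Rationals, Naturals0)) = Reals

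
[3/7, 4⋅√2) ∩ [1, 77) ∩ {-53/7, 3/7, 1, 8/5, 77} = {1, 8/5}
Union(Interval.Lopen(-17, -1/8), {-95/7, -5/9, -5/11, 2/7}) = Union({2/7}, Interval.Lopen(-17, -1/8))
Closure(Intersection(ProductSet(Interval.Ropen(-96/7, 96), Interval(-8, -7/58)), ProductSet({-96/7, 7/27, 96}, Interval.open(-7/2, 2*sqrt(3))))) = ProductSet({-96/7, 7/27}, Interval(-7/2, -7/58))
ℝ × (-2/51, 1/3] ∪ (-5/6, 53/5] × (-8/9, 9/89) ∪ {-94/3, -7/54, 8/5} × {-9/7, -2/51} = (ℝ × (-2/51, 1/3]) ∪ ({-94/3, -7/54, 8/5} × {-9/7, -2/51}) ∪ ((-5/6, 53/5] × (-8/9, 9/89))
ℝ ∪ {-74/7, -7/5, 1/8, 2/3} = ℝ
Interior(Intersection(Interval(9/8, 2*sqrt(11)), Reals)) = Interval.open(9/8, 2*sqrt(11))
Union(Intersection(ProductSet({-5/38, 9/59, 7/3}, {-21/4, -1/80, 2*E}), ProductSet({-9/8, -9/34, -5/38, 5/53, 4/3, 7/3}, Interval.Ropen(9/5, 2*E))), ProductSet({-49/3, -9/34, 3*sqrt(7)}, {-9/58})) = ProductSet({-49/3, -9/34, 3*sqrt(7)}, {-9/58})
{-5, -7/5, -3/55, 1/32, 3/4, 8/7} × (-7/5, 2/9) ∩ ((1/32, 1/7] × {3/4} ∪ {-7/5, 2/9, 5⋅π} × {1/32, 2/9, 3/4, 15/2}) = {-7/5} × {1/32}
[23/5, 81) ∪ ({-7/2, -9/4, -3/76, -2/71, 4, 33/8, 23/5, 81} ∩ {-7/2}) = {-7/2} ∪ [23/5, 81)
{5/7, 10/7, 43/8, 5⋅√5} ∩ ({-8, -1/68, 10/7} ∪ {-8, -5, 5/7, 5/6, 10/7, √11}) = {5/7, 10/7}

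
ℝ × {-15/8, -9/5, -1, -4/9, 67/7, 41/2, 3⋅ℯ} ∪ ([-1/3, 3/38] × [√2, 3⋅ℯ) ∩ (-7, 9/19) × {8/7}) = ℝ × {-15/8, -9/5, -1, -4/9, 67/7, 41/2, 3⋅ℯ}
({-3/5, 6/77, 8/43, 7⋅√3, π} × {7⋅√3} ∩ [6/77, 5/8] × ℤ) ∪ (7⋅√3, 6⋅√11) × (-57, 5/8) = (7⋅√3, 6⋅√11) × (-57, 5/8)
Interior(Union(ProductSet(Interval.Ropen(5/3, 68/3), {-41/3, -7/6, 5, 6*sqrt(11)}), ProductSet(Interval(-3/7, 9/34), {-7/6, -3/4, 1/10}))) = EmptySet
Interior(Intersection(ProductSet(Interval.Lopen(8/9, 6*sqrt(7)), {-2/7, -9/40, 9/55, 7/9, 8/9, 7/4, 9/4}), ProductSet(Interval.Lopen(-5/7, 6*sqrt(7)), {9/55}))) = EmptySet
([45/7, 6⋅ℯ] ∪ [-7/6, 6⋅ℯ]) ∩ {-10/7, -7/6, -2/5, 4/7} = {-7/6, -2/5, 4/7}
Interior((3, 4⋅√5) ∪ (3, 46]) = (3, 46)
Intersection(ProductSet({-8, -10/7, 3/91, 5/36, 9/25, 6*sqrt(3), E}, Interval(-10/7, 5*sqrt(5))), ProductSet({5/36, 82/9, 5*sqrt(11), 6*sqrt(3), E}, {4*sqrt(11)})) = EmptySet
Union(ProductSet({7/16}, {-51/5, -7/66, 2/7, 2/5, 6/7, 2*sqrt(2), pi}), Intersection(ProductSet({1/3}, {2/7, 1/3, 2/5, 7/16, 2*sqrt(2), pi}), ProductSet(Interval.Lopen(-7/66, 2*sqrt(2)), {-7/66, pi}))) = Union(ProductSet({1/3}, {pi}), ProductSet({7/16}, {-51/5, -7/66, 2/7, 2/5, 6/7, 2*sqrt(2), pi}))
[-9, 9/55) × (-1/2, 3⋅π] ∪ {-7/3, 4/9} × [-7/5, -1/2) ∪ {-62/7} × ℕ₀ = ({-62/7} × ℕ₀) ∪ ({-7/3, 4/9} × [-7/5, -1/2)) ∪ ([-9, 9/55) × (-1/2, 3⋅π])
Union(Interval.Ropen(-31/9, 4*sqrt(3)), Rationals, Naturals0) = Union(Interval.Ropen(-31/9, 4*sqrt(3)), Rationals)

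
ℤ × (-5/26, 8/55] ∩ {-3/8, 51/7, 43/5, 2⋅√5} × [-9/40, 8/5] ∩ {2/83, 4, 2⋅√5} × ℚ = ∅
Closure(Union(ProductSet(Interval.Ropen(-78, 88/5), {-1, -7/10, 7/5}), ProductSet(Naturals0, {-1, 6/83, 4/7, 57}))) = Union(ProductSet(Interval(-78, 88/5), {-1, -7/10, 7/5}), ProductSet(Naturals0, {-1, 6/83, 4/7, 57}))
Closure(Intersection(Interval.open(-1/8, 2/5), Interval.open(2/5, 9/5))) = EmptySet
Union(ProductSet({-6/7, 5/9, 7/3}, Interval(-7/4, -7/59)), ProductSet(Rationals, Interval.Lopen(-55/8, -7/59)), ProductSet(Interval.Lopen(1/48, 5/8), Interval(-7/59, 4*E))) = Union(ProductSet(Interval.Lopen(1/48, 5/8), Interval(-7/59, 4*E)), ProductSet(Rationals, Interval.Lopen(-55/8, -7/59)))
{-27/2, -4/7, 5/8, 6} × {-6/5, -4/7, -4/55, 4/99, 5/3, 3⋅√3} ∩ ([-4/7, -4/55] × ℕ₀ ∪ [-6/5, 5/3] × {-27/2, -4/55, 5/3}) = {-4/7, 5/8} × {-4/55, 5/3}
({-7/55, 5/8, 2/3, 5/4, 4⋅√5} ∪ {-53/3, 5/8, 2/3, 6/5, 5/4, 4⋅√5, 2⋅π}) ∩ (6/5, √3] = {5/4}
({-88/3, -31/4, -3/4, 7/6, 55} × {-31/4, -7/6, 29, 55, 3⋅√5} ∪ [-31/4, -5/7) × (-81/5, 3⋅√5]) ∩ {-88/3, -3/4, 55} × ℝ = ({-3/4} × (-81/5, 3⋅√5]) ∪ ({-88/3, -3/4, 55} × {-31/4, -7/6, 29, 55, 3⋅√5})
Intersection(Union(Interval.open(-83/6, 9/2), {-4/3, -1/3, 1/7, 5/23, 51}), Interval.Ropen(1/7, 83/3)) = Interval.Ropen(1/7, 9/2)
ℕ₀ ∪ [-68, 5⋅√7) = [-68, 5⋅√7) ∪ ℕ₀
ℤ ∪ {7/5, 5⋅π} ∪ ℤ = ℤ ∪ {7/5, 5⋅π}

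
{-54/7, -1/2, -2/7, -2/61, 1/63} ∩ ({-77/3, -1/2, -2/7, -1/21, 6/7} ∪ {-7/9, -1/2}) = {-1/2, -2/7}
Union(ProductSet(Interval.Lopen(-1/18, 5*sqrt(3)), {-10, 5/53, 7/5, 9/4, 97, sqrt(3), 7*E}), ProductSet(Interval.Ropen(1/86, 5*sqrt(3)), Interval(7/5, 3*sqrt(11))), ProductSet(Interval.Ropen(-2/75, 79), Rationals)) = Union(ProductSet(Interval.Lopen(-1/18, 5*sqrt(3)), {-10, 5/53, 7/5, 9/4, 97, sqrt(3), 7*E}), ProductSet(Interval.Ropen(-2/75, 79), Rationals), ProductSet(Interval.Ropen(1/86, 5*sqrt(3)), Interval(7/5, 3*sqrt(11))))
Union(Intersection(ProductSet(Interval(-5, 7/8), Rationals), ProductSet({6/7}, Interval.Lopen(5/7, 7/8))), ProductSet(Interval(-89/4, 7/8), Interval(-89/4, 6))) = ProductSet(Interval(-89/4, 7/8), Interval(-89/4, 6))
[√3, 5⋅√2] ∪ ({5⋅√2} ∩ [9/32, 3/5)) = [√3, 5⋅√2]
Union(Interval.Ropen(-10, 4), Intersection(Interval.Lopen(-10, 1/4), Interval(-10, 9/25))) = Interval.Ropen(-10, 4)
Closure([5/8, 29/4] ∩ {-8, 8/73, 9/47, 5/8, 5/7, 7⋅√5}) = {5/8, 5/7}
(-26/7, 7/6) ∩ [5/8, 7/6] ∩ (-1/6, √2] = [5/8, 7/6)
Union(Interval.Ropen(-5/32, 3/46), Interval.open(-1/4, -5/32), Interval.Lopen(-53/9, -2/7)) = Union(Interval.Lopen(-53/9, -2/7), Interval.open(-1/4, 3/46))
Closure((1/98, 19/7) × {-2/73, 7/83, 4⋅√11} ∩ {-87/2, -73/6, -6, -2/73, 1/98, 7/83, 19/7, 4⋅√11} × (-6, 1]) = {7/83} × {-2/73, 7/83}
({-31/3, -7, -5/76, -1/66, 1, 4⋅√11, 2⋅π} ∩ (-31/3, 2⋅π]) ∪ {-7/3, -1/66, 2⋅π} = {-7, -7/3, -5/76, -1/66, 1, 2⋅π}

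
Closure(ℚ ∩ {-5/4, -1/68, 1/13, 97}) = {-5/4, -1/68, 1/13, 97}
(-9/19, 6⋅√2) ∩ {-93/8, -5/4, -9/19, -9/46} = {-9/46}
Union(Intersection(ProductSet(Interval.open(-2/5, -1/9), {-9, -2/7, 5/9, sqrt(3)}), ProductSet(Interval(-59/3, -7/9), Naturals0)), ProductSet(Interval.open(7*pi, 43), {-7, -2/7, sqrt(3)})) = ProductSet(Interval.open(7*pi, 43), {-7, -2/7, sqrt(3)})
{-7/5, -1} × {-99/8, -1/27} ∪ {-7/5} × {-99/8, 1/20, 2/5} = ({-7/5} × {-99/8, 1/20, 2/5}) ∪ ({-7/5, -1} × {-99/8, -1/27})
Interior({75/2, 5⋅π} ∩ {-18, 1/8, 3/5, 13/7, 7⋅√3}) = ∅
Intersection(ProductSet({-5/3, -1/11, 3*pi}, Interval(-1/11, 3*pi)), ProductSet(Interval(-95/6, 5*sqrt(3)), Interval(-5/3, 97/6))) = ProductSet({-5/3, -1/11}, Interval(-1/11, 3*pi))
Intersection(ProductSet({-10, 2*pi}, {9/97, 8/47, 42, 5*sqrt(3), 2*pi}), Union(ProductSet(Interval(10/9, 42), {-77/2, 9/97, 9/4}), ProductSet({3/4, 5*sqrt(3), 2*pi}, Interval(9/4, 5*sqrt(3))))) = ProductSet({2*pi}, {9/97, 5*sqrt(3), 2*pi})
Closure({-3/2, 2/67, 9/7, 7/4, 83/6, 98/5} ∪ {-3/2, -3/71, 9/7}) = {-3/2, -3/71, 2/67, 9/7, 7/4, 83/6, 98/5}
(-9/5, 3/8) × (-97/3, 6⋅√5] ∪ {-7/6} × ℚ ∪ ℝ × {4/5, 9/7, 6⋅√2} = ({-7/6} × ℚ) ∪ (ℝ × {4/5, 9/7, 6⋅√2}) ∪ ((-9/5, 3/8) × (-97/3, 6⋅√5])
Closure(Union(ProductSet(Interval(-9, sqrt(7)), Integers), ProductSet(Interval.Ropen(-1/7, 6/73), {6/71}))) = Union(ProductSet(Interval(-9, sqrt(7)), Integers), ProductSet(Interval(-1/7, 6/73), {6/71}))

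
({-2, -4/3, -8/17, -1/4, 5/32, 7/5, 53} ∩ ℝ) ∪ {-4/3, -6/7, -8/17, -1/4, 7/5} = {-2, -4/3, -6/7, -8/17, -1/4, 5/32, 7/5, 53}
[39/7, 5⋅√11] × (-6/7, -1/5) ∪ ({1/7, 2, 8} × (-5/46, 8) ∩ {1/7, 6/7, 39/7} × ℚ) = ({1/7} × (ℚ ∩ (-5/46, 8))) ∪ ([39/7, 5⋅√11] × (-6/7, -1/5))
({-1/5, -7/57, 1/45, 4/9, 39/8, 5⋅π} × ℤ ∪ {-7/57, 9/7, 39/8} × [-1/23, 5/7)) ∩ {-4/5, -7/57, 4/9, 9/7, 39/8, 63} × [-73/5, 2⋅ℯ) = ({-7/57, 4/9, 39/8} × {-14, -13, …, 5}) ∪ ({-7/57, 9/7, 39/8} × [-1/23, 5/7))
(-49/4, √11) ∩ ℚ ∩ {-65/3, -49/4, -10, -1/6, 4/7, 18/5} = {-10, -1/6, 4/7}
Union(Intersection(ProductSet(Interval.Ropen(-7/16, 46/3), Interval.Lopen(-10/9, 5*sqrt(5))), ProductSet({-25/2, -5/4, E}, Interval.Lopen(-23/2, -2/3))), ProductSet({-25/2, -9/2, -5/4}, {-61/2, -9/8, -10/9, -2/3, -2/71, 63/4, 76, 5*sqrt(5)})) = Union(ProductSet({E}, Interval.Lopen(-10/9, -2/3)), ProductSet({-25/2, -9/2, -5/4}, {-61/2, -9/8, -10/9, -2/3, -2/71, 63/4, 76, 5*sqrt(5)}))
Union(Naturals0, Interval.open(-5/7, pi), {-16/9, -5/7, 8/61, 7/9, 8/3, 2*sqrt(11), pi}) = Union({-16/9, 2*sqrt(11)}, Interval(-5/7, pi), Naturals0)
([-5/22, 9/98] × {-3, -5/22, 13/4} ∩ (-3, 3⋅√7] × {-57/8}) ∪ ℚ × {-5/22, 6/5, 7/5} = ℚ × {-5/22, 6/5, 7/5}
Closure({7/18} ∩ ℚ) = {7/18}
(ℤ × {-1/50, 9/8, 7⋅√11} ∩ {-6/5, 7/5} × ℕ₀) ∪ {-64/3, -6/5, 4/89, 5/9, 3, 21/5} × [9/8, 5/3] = {-64/3, -6/5, 4/89, 5/9, 3, 21/5} × [9/8, 5/3]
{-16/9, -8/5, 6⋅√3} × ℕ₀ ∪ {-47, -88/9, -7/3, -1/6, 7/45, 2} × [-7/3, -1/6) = ({-16/9, -8/5, 6⋅√3} × ℕ₀) ∪ ({-47, -88/9, -7/3, -1/6, 7/45, 2} × [-7/3, -1/6))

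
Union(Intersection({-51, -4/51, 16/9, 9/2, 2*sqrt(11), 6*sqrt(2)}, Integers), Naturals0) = Union({-51}, Naturals0)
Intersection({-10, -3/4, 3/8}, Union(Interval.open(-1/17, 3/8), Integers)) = {-10}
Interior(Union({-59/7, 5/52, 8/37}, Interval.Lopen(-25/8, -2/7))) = Interval.open(-25/8, -2/7)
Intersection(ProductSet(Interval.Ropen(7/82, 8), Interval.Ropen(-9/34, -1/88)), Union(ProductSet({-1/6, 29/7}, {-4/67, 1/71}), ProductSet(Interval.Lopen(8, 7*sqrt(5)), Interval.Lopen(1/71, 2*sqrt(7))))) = ProductSet({29/7}, {-4/67})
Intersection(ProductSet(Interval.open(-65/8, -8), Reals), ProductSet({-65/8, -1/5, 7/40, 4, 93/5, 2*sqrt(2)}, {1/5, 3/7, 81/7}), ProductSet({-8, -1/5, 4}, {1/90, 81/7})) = EmptySet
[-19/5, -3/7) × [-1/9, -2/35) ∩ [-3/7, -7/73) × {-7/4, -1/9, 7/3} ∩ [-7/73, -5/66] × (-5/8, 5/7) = ∅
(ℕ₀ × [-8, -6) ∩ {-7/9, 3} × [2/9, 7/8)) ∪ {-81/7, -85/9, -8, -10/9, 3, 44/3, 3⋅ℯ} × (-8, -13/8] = {-81/7, -85/9, -8, -10/9, 3, 44/3, 3⋅ℯ} × (-8, -13/8]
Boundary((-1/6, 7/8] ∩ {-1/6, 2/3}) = {2/3}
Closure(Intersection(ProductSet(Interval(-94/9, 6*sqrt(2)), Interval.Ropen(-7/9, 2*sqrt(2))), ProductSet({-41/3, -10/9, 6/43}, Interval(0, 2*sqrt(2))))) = ProductSet({-10/9, 6/43}, Interval(0, 2*sqrt(2)))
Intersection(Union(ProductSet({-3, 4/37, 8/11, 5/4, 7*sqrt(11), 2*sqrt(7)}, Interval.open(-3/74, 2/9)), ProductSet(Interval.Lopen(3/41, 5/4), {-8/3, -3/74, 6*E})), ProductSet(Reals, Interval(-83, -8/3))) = ProductSet(Interval.Lopen(3/41, 5/4), {-8/3})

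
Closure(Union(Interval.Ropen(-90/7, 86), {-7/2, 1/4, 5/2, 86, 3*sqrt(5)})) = Interval(-90/7, 86)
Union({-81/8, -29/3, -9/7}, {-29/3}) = {-81/8, -29/3, -9/7}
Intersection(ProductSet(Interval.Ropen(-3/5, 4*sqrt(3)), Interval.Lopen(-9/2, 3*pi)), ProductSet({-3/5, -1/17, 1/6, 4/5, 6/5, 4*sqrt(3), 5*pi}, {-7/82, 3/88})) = ProductSet({-3/5, -1/17, 1/6, 4/5, 6/5}, {-7/82, 3/88})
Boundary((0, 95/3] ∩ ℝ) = {0, 95/3}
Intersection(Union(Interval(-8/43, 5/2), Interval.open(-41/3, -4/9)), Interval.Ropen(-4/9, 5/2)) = Interval.Ropen(-8/43, 5/2)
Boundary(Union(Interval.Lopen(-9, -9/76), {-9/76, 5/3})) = {-9, -9/76, 5/3}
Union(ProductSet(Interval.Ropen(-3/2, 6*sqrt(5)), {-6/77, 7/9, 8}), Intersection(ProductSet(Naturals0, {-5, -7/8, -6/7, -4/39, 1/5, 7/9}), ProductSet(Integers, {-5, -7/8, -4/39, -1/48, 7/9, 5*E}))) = Union(ProductSet(Interval.Ropen(-3/2, 6*sqrt(5)), {-6/77, 7/9, 8}), ProductSet(Naturals0, {-5, -7/8, -4/39, 7/9}))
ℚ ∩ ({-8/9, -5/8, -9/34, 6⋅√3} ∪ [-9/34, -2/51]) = {-8/9, -5/8} ∪ (ℚ ∩ [-9/34, -2/51])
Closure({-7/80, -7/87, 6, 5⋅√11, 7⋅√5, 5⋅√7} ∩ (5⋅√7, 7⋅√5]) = {7⋅√5}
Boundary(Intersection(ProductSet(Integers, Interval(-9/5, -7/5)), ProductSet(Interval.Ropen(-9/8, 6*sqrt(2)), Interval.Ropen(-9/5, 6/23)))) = ProductSet(Range(-1, 9, 1), Interval(-9/5, -7/5))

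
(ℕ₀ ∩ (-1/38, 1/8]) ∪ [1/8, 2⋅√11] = {0} ∪ [1/8, 2⋅√11]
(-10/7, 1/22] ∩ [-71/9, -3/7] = (-10/7, -3/7]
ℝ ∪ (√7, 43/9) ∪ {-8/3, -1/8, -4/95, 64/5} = (-∞, ∞)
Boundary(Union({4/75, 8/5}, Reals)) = EmptySet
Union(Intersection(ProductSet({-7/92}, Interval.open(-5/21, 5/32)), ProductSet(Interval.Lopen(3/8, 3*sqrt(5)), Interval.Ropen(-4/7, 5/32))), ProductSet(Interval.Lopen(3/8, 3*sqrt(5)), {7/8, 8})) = ProductSet(Interval.Lopen(3/8, 3*sqrt(5)), {7/8, 8})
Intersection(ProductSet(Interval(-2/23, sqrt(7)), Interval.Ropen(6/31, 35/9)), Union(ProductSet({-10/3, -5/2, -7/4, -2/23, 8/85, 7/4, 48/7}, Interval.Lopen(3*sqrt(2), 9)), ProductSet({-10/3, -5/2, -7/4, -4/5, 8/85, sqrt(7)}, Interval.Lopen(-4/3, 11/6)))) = ProductSet({8/85, sqrt(7)}, Interval(6/31, 11/6))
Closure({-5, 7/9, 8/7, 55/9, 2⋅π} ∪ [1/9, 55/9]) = {-5, 2⋅π} ∪ [1/9, 55/9]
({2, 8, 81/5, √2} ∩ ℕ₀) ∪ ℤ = ℤ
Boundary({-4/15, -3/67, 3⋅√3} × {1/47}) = {-4/15, -3/67, 3⋅√3} × {1/47}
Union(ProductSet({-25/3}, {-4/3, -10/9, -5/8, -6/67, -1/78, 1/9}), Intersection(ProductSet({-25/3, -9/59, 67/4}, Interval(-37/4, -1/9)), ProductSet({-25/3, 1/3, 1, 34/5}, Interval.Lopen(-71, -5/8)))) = ProductSet({-25/3}, Union({-6/67, -1/78, 1/9}, Interval(-37/4, -5/8)))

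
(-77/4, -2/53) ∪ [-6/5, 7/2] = (-77/4, 7/2]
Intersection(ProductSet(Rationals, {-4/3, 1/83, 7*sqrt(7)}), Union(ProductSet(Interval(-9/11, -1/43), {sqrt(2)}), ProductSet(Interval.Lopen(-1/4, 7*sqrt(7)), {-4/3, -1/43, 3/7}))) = ProductSet(Intersection(Interval.Lopen(-1/4, 7*sqrt(7)), Rationals), {-4/3})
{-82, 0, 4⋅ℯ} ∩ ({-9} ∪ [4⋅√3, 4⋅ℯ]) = {4⋅ℯ}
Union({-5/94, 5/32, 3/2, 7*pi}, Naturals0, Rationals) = Union({7*pi}, Rationals)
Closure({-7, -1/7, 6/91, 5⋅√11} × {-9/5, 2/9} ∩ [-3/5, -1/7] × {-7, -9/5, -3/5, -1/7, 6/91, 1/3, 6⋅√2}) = {-1/7} × {-9/5}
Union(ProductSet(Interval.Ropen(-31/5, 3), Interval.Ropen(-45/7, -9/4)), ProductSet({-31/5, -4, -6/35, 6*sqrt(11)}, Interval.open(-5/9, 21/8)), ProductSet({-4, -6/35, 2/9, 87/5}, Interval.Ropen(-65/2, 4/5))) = Union(ProductSet({-31/5, -4, -6/35, 6*sqrt(11)}, Interval.open(-5/9, 21/8)), ProductSet({-4, -6/35, 2/9, 87/5}, Interval.Ropen(-65/2, 4/5)), ProductSet(Interval.Ropen(-31/5, 3), Interval.Ropen(-45/7, -9/4)))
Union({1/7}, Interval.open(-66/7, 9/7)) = Interval.open(-66/7, 9/7)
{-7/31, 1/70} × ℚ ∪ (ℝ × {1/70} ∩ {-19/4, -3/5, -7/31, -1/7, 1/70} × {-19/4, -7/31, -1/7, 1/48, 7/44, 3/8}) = {-7/31, 1/70} × ℚ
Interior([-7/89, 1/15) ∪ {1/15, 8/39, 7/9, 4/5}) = (-7/89, 1/15)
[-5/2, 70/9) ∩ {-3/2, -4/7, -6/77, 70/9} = {-3/2, -4/7, -6/77}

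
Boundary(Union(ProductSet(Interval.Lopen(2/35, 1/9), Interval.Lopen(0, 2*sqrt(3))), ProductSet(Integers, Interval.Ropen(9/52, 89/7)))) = Union(ProductSet(Complement(Integers, Interval.open(2/35, 1/9)), Interval(9/52, 89/7)), ProductSet({2/35, 1/9}, Interval(0, 2*sqrt(3))), ProductSet(Integers, Interval(2*sqrt(3), 89/7)), ProductSet(Interval(2/35, 1/9), {0, 2*sqrt(3)}))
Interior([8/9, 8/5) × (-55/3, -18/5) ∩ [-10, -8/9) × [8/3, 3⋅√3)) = ∅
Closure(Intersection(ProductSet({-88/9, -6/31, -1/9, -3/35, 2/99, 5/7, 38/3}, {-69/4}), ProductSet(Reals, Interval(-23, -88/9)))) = ProductSet({-88/9, -6/31, -1/9, -3/35, 2/99, 5/7, 38/3}, {-69/4})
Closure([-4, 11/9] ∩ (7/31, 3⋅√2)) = [7/31, 11/9]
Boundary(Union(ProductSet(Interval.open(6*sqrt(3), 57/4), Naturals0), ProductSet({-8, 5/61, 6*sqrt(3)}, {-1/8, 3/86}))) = Union(ProductSet({-8, 5/61, 6*sqrt(3)}, {-1/8, 3/86}), ProductSet(Interval(6*sqrt(3), 57/4), Naturals0))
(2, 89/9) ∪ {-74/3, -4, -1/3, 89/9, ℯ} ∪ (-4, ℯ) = {-74/3} ∪ [-4, 89/9]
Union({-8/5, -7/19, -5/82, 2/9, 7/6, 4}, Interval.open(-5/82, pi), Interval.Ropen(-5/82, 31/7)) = Union({-8/5, -7/19}, Interval.Ropen(-5/82, 31/7))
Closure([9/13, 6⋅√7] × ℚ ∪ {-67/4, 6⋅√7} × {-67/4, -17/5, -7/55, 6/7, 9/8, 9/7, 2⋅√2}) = ([9/13, 6⋅√7] × ℝ) ∪ ({-67/4, 6⋅√7} × {-67/4, -17/5, -7/55, 6/7, 9/8, 9/7, 2⋅√2})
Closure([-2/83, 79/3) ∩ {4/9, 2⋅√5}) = {4/9, 2⋅√5}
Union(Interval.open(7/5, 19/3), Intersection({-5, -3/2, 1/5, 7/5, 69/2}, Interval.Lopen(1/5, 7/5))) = Interval.Ropen(7/5, 19/3)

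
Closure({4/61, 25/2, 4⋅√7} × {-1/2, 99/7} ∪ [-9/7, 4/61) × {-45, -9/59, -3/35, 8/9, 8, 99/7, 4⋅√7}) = ({4/61, 25/2, 4⋅√7} × {-1/2, 99/7}) ∪ ([-9/7, 4/61] × {-45, -9/59, -3/35, 8/9, 8, 99/7, 4⋅√7})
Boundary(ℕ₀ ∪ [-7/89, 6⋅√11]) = {-7/89, 6⋅√11} ∪ (ℕ₀ \ (-7/89, 6⋅√11))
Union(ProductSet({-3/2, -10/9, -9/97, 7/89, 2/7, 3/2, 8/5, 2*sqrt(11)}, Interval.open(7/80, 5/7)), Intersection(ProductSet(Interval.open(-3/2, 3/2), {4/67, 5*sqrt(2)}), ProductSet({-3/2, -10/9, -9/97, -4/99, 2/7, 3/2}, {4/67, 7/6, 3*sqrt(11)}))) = Union(ProductSet({-10/9, -9/97, -4/99, 2/7}, {4/67}), ProductSet({-3/2, -10/9, -9/97, 7/89, 2/7, 3/2, 8/5, 2*sqrt(11)}, Interval.open(7/80, 5/7)))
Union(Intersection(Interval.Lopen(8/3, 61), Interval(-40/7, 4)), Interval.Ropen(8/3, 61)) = Interval.Ropen(8/3, 61)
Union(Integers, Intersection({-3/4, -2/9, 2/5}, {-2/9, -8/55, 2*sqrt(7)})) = Union({-2/9}, Integers)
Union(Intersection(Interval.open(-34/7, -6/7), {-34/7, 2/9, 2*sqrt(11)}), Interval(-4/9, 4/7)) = Interval(-4/9, 4/7)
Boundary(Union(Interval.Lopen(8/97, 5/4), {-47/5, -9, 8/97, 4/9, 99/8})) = {-47/5, -9, 8/97, 5/4, 99/8}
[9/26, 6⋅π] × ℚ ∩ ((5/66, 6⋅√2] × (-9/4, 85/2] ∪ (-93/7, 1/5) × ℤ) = [9/26, 6⋅√2] × (ℚ ∩ (-9/4, 85/2])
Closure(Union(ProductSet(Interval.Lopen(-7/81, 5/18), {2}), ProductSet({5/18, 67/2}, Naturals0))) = Union(ProductSet({5/18, 67/2}, Naturals0), ProductSet(Interval(-7/81, 5/18), {2}))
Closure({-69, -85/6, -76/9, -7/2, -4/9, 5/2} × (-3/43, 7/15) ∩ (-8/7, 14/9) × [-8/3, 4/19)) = {-4/9} × [-3/43, 4/19]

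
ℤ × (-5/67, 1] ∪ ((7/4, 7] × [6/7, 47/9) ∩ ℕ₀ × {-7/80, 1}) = ℤ × (-5/67, 1]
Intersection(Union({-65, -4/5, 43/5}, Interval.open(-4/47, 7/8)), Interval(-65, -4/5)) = {-65, -4/5}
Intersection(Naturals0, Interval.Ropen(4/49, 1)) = EmptySet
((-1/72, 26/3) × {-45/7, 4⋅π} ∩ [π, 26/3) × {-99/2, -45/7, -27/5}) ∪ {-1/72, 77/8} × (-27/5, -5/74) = ([π, 26/3) × {-45/7}) ∪ ({-1/72, 77/8} × (-27/5, -5/74))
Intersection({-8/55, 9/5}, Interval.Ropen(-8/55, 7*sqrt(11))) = {-8/55, 9/5}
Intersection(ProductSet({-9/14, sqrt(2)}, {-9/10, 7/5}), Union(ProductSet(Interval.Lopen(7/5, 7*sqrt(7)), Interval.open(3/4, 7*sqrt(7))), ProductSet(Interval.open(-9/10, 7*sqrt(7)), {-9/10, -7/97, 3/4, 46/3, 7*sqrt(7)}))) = Union(ProductSet({sqrt(2)}, {7/5}), ProductSet({-9/14, sqrt(2)}, {-9/10}))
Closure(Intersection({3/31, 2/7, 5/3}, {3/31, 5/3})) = {3/31, 5/3}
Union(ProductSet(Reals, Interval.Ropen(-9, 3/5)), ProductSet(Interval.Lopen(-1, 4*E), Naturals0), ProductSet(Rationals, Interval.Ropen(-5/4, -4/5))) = Union(ProductSet(Interval.Lopen(-1, 4*E), Naturals0), ProductSet(Reals, Interval.Ropen(-9, 3/5)))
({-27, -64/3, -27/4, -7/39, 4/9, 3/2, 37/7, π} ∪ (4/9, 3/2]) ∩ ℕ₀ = {1}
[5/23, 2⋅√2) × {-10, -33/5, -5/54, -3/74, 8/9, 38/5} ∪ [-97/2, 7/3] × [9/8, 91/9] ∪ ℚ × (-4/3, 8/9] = (ℚ × (-4/3, 8/9]) ∪ ([-97/2, 7/3] × [9/8, 91/9]) ∪ ([5/23, 2⋅√2) × {-10, -33/5, -5/54, -3/74, 8/9, 38/5})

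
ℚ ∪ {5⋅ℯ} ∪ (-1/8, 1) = ℚ ∪ [-1/8, 1] ∪ {5⋅ℯ}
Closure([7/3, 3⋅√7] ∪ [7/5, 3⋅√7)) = [7/5, 3⋅√7]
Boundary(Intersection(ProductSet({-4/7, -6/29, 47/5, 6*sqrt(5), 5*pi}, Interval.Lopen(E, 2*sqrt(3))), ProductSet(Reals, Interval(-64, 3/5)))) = EmptySet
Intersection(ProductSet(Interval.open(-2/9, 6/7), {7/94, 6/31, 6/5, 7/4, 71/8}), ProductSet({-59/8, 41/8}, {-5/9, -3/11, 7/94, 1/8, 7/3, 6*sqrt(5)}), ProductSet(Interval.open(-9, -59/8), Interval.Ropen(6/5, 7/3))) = EmptySet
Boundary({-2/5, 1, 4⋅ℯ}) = {-2/5, 1, 4⋅ℯ}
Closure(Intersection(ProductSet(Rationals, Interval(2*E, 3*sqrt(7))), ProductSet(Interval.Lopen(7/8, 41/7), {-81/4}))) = EmptySet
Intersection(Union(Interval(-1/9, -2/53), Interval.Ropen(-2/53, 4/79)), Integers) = Range(0, 1, 1)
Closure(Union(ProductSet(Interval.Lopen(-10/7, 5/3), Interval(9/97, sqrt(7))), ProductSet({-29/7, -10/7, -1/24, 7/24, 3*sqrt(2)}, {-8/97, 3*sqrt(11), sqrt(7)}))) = Union(ProductSet({-29/7, -10/7, -1/24, 7/24, 3*sqrt(2)}, {-8/97, 3*sqrt(11), sqrt(7)}), ProductSet(Interval(-10/7, 5/3), Interval(9/97, sqrt(7))))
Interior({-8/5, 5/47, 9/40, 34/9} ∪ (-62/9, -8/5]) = (-62/9, -8/5)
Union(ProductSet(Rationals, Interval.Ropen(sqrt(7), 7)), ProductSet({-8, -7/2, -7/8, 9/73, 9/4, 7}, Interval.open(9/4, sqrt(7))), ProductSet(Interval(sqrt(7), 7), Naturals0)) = Union(ProductSet({-8, -7/2, -7/8, 9/73, 9/4, 7}, Interval.open(9/4, sqrt(7))), ProductSet(Interval(sqrt(7), 7), Naturals0), ProductSet(Rationals, Interval.Ropen(sqrt(7), 7)))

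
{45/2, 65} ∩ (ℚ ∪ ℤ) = {45/2, 65}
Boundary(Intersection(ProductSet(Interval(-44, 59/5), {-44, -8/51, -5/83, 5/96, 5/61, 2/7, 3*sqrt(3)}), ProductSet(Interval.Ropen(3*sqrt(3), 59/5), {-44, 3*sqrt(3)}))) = ProductSet(Interval(3*sqrt(3), 59/5), {-44, 3*sqrt(3)})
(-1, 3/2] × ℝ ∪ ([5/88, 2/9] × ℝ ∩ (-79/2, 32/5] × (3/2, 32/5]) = (-1, 3/2] × ℝ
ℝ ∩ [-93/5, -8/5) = [-93/5, -8/5)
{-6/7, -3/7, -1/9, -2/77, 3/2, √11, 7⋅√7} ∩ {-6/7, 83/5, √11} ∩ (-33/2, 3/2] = {-6/7}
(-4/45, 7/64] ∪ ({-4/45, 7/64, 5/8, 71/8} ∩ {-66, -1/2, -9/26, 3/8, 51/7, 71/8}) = (-4/45, 7/64] ∪ {71/8}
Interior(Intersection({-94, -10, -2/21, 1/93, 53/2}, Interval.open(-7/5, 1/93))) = EmptySet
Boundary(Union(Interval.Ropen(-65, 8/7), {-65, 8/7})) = {-65, 8/7}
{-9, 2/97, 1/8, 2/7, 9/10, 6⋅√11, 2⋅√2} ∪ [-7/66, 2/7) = {-9, 9/10, 6⋅√11, 2⋅√2} ∪ [-7/66, 2/7]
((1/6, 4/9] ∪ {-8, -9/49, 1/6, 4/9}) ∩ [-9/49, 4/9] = {-9/49} ∪ [1/6, 4/9]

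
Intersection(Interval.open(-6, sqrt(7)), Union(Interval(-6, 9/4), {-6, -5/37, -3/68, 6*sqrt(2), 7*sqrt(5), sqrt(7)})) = Interval.Lopen(-6, 9/4)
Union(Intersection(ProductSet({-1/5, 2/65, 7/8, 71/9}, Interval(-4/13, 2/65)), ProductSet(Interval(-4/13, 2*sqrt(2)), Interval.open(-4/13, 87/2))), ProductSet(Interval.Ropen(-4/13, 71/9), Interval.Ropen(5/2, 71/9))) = Union(ProductSet({-1/5, 2/65, 7/8}, Interval.Lopen(-4/13, 2/65)), ProductSet(Interval.Ropen(-4/13, 71/9), Interval.Ropen(5/2, 71/9)))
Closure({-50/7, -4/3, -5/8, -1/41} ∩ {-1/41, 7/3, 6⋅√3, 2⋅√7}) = {-1/41}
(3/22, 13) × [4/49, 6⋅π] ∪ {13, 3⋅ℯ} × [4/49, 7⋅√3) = ((3/22, 13) × [4/49, 6⋅π]) ∪ ({13, 3⋅ℯ} × [4/49, 7⋅√3))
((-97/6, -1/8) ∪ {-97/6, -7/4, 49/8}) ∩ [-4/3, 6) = [-4/3, -1/8)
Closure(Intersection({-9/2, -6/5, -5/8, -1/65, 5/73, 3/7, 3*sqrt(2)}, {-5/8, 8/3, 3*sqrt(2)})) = {-5/8, 3*sqrt(2)}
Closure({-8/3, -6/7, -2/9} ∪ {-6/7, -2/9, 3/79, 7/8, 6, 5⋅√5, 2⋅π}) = {-8/3, -6/7, -2/9, 3/79, 7/8, 6, 5⋅√5, 2⋅π}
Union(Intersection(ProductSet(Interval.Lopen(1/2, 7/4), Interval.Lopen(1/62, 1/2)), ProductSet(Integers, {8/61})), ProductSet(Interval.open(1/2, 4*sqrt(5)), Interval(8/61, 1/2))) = ProductSet(Interval.open(1/2, 4*sqrt(5)), Interval(8/61, 1/2))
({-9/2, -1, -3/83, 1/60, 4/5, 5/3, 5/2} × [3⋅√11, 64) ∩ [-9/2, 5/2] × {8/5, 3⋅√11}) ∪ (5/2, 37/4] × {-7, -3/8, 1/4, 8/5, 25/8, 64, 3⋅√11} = ({-9/2, -1, -3/83, 1/60, 4/5, 5/3, 5/2} × {3⋅√11}) ∪ ((5/2, 37/4] × {-7, -3/8, 1/4, 8/5, 25/8, 64, 3⋅√11})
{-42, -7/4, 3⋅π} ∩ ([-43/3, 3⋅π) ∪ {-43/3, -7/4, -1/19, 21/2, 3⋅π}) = {-7/4, 3⋅π}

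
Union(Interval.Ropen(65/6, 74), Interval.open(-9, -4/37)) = Union(Interval.open(-9, -4/37), Interval.Ropen(65/6, 74))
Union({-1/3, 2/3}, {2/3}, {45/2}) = {-1/3, 2/3, 45/2}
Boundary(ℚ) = ℝ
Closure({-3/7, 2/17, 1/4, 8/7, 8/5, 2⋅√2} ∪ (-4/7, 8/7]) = [-4/7, 8/7] ∪ {8/5, 2⋅√2}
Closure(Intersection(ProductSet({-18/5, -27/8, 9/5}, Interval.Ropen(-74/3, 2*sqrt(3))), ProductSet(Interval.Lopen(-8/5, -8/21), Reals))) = EmptySet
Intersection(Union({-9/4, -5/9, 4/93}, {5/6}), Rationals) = {-9/4, -5/9, 4/93, 5/6}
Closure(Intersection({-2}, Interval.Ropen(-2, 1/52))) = {-2}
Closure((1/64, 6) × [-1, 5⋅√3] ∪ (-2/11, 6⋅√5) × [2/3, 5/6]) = ([1/64, 6] × {-1, 5⋅√3}) ∪ ([-2/11, 6⋅√5] × [2/3, 5/6]) ∪ ((1/64, 6) × [-1, 5⋅√3]) ∪ ({1/64, 6} × ([-1, 2/3] ∪ [5/6, 5⋅√3]))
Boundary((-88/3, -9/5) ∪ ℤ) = {-88/3, -9/5} ∪ (ℤ \ (-88/3, -9/5))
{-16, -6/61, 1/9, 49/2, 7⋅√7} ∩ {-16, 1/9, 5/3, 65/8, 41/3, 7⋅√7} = {-16, 1/9, 7⋅√7}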